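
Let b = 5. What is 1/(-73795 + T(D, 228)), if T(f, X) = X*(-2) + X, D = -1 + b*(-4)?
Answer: -1/74023 ≈ -1.3509e-5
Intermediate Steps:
D = -21 (D = -1 + 5*(-4) = -1 - 20 = -21)
T(f, X) = -X (T(f, X) = -2*X + X = -X)
1/(-73795 + T(D, 228)) = 1/(-73795 - 1*228) = 1/(-73795 - 228) = 1/(-74023) = -1/74023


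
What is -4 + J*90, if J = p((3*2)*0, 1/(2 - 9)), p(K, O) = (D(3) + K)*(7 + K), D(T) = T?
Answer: 1886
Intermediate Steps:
p(K, O) = (3 + K)*(7 + K)
J = 21 (J = 21 + ((3*2)*0)² + 10*((3*2)*0) = 21 + (6*0)² + 10*(6*0) = 21 + 0² + 10*0 = 21 + 0 + 0 = 21)
-4 + J*90 = -4 + 21*90 = -4 + 1890 = 1886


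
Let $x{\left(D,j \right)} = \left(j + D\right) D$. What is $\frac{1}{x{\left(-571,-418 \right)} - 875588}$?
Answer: $- \frac{1}{310869} \approx -3.2168 \cdot 10^{-6}$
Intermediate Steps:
$x{\left(D,j \right)} = D \left(D + j\right)$ ($x{\left(D,j \right)} = \left(D + j\right) D = D \left(D + j\right)$)
$\frac{1}{x{\left(-571,-418 \right)} - 875588} = \frac{1}{- 571 \left(-571 - 418\right) - 875588} = \frac{1}{\left(-571\right) \left(-989\right) - 875588} = \frac{1}{564719 - 875588} = \frac{1}{-310869} = - \frac{1}{310869}$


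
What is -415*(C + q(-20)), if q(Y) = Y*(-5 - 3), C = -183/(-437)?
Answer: -29092745/437 ≈ -66574.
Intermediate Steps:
C = 183/437 (C = -183*(-1/437) = 183/437 ≈ 0.41876)
q(Y) = -8*Y (q(Y) = Y*(-8) = -8*Y)
-415*(C + q(-20)) = -415*(183/437 - 8*(-20)) = -415*(183/437 + 160) = -415*70103/437 = -29092745/437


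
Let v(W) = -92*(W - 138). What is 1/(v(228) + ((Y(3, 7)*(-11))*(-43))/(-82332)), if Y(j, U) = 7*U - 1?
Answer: -6861/56810972 ≈ -0.00012077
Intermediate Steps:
Y(j, U) = -1 + 7*U
v(W) = 12696 - 92*W (v(W) = -92*(-138 + W) = 12696 - 92*W)
1/(v(228) + ((Y(3, 7)*(-11))*(-43))/(-82332)) = 1/((12696 - 92*228) + (((-1 + 7*7)*(-11))*(-43))/(-82332)) = 1/((12696 - 20976) + (((-1 + 49)*(-11))*(-43))*(-1/82332)) = 1/(-8280 + ((48*(-11))*(-43))*(-1/82332)) = 1/(-8280 - 528*(-43)*(-1/82332)) = 1/(-8280 + 22704*(-1/82332)) = 1/(-8280 - 1892/6861) = 1/(-56810972/6861) = -6861/56810972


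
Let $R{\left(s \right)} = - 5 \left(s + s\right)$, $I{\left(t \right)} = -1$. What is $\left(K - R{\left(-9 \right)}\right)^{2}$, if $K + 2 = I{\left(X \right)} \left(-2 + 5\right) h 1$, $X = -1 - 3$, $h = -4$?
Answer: $6400$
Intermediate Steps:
$X = -4$ ($X = -1 - 3 = -4$)
$K = 10$ ($K = -2 + - \left(-2 + 5\right) \left(-4\right) 1 = -2 + - 3 \left(-4\right) 1 = -2 + \left(-1\right) \left(-12\right) 1 = -2 + 12 \cdot 1 = -2 + 12 = 10$)
$R{\left(s \right)} = - 10 s$ ($R{\left(s \right)} = - 5 \cdot 2 s = - 10 s$)
$\left(K - R{\left(-9 \right)}\right)^{2} = \left(10 - \left(-10\right) \left(-9\right)\right)^{2} = \left(10 - 90\right)^{2} = \left(-80\right)^{2} = 6400$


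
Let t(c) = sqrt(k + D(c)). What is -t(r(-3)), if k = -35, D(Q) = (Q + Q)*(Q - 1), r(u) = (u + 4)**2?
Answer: -I*sqrt(35) ≈ -5.9161*I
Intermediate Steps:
r(u) = (4 + u)**2
D(Q) = 2*Q*(-1 + Q) (D(Q) = (2*Q)*(-1 + Q) = 2*Q*(-1 + Q))
t(c) = sqrt(-35 + 2*c*(-1 + c))
-t(r(-3)) = -sqrt(-35 + 2*(4 - 3)**2*(-1 + (4 - 3)**2)) = -sqrt(-35 + 2*1**2*(-1 + 1**2)) = -sqrt(-35 + 2*1*(-1 + 1)) = -sqrt(-35 + 2*1*0) = -sqrt(-35 + 0) = -sqrt(-35) = -I*sqrt(35)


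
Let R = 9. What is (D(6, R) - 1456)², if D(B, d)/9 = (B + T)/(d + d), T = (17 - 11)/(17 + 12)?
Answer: 1775273956/841 ≈ 2.1109e+6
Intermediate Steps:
T = 6/29 ≈ 0.20690
D(B, d) = 9*(6/29 + B)/(2*d) (D(B, d) = 9*((B + 6/29)/(d + d)) = 9*((6/29 + B)/((2*d))) = 9*((6/29 + B)*(1/(2*d))) = 9*((6/29 + B)/(2*d)) = 9*(6/29 + B)/(2*d))
(D(6, R) - 1456)² = ((9/58)*(6 + 29*6)/9 - 1456)² = ((9/58)*(⅑)*(6 + 174) - 1456)² = ((9/58)*(⅑)*180 - 1456)² = (90/29 - 1456)² = (-42134/29)² = 1775273956/841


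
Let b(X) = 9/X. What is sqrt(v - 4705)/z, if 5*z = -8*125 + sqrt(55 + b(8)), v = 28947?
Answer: -40000*sqrt(24242)/7999551 - 20*sqrt(5442329)/7999551 ≈ -0.78437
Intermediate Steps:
z = -200 + sqrt(898)/20 (z = (-8*125 + sqrt(55 + 9/8))/5 = (-1000 + sqrt(55 + 9*(1/8)))/5 = (-1000 + sqrt(55 + 9/8))/5 = (-1000 + sqrt(449/8))/5 = (-1000 + sqrt(898)/4)/5 = -200 + sqrt(898)/20 ≈ -198.50)
sqrt(v - 4705)/z = sqrt(28947 - 4705)/(-200 + sqrt(898)/20) = sqrt(24242)/(-200 + sqrt(898)/20)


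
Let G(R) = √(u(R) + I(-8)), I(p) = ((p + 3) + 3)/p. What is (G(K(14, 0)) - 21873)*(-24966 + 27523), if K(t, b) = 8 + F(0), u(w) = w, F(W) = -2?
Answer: -111845737/2 ≈ -5.5923e+7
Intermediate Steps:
I(p) = (6 + p)/p (I(p) = ((3 + p) + 3)/p = (6 + p)/p)
K(t, b) = 6 (K(t, b) = 8 - 2 = 6)
G(R) = √(¼ + R) (G(R) = √(R + (6 - 8)/(-8)) = √(R - ⅛*(-2)) = √(R + ¼) = √(¼ + R))
(G(K(14, 0)) - 21873)*(-24966 + 27523) = (√(1 + 4*6)/2 - 21873)*(-24966 + 27523) = (√(1 + 24)/2 - 21873)*2557 = (√25/2 - 21873)*2557 = ((½)*5 - 21873)*2557 = (5/2 - 21873)*2557 = -43741/2*2557 = -111845737/2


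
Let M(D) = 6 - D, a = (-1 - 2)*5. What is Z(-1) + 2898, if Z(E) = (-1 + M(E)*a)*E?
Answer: 3004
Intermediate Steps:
a = -15 (a = -3*5 = -15)
Z(E) = E*(-91 + 15*E) (Z(E) = (-1 + (6 - E)*(-15))*E = (-1 + (-90 + 15*E))*E = (-91 + 15*E)*E = E*(-91 + 15*E))
Z(-1) + 2898 = -(-91 + 15*(-1)) + 2898 = -(-91 - 15) + 2898 = -1*(-106) + 2898 = 106 + 2898 = 3004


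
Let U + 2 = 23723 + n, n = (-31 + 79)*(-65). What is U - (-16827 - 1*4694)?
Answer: 42122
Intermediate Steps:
n = -3120 (n = 48*(-65) = -3120)
U = 20601 (U = -2 + (23723 - 3120) = -2 + 20603 = 20601)
U - (-16827 - 1*4694) = 20601 - (-16827 - 1*4694) = 20601 - (-16827 - 4694) = 20601 - 1*(-21521) = 20601 + 21521 = 42122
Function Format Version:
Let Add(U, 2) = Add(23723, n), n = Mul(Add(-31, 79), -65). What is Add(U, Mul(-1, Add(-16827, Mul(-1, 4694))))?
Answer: 42122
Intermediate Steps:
n = -3120 (n = Mul(48, -65) = -3120)
U = 20601 (U = Add(-2, Add(23723, -3120)) = Add(-2, 20603) = 20601)
Add(U, Mul(-1, Add(-16827, Mul(-1, 4694)))) = Add(20601, Mul(-1, Add(-16827, Mul(-1, 4694)))) = Add(20601, Mul(-1, Add(-16827, -4694))) = Add(20601, Mul(-1, -21521)) = Add(20601, 21521) = 42122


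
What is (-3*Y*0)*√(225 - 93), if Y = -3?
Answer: 0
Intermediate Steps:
(-3*Y*0)*√(225 - 93) = (-3*(-3)*0)*√(225 - 93) = (9*0)*√132 = 0*(2*√33) = 0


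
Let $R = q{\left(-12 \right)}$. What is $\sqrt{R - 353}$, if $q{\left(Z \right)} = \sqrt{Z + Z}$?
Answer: $\sqrt{-353 + 2 i \sqrt{6}} \approx 0.1304 + 18.789 i$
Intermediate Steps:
$q{\left(Z \right)} = \sqrt{2} \sqrt{Z}$ ($q{\left(Z \right)} = \sqrt{2 Z} = \sqrt{2} \sqrt{Z}$)
$R = 2 i \sqrt{6}$ ($R = \sqrt{2} \sqrt{-12} = \sqrt{2} \cdot 2 i \sqrt{3} = 2 i \sqrt{6} \approx 4.899 i$)
$\sqrt{R - 353} = \sqrt{2 i \sqrt{6} - 353} = \sqrt{-353 + 2 i \sqrt{6}}$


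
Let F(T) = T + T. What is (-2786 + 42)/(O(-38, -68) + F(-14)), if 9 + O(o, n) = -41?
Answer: 1372/39 ≈ 35.180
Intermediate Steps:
O(o, n) = -50 (O(o, n) = -9 - 41 = -50)
F(T) = 2*T
(-2786 + 42)/(O(-38, -68) + F(-14)) = (-2786 + 42)/(-50 + 2*(-14)) = -2744/(-50 - 28) = -2744/(-78) = -2744*(-1/78) = 1372/39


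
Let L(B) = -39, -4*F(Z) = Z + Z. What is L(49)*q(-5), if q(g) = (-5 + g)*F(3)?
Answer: -585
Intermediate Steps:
F(Z) = -Z/2 (F(Z) = -(Z + Z)/4 = -Z/2)
q(g) = 15/2 - 3*g/2 (q(g) = (-5 + g)*(-½*3) = (-5 + g)*(-3/2) = 15/2 - 3*g/2)
L(49)*q(-5) = -39*(15/2 - 3/2*(-5)) = -39*(15/2 + 15/2) = -39*15 = -585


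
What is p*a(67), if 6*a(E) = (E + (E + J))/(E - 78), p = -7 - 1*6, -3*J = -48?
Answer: 325/11 ≈ 29.545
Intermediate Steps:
J = 16 (J = -⅓*(-48) = 16)
p = -13 (p = -7 - 6 = -13)
a(E) = (16 + 2*E)/(6*(-78 + E)) (a(E) = ((E + (E + 16))/(E - 78))/6 = ((E + (16 + E))/(-78 + E))/6 = ((16 + 2*E)/(-78 + E))/6 = (16 + 2*E)/(6*(-78 + E)))
p*a(67) = -13*(8 + 67)/(3*(-78 + 67)) = -13*75/(3*(-11)) = -13*(-1)*75/(3*11) = -13*(-25/11) = 325/11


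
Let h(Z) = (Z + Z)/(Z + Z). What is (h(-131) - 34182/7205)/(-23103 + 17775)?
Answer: 26977/38388240 ≈ 0.00070274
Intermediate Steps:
h(Z) = 1 (h(Z) = (2*Z)/((2*Z)) = (2*Z)*(1/(2*Z)) = 1)
(h(-131) - 34182/7205)/(-23103 + 17775) = (1 - 34182/7205)/(-23103 + 17775) = (1 - 34182*1/7205)/(-5328) = (1 - 34182/7205)*(-1/5328) = -26977/7205*(-1/5328) = 26977/38388240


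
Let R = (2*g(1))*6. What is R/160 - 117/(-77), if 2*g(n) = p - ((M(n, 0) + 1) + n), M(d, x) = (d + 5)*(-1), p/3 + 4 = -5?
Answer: 4047/6160 ≈ 0.65698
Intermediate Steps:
p = -27 (p = -12 + 3*(-5) = -12 - 15 = -27)
M(d, x) = -5 - d (M(d, x) = (5 + d)*(-1) = -5 - d)
g(n) = -23/2 (g(n) = (-27 - (((-5 - n) + 1) + n))/2 = (-27 - ((-4 - n) + n))/2 = (-27 - 1*(-4))/2 = (-27 + 4)/2 = (½)*(-23) = -23/2)
R = -138 (R = (2*(-23/2))*6 = -23*6 = -138)
R/160 - 117/(-77) = -138/160 - 117/(-77) = -138*1/160 - 117*(-1/77) = -69/80 + 117/77 = 4047/6160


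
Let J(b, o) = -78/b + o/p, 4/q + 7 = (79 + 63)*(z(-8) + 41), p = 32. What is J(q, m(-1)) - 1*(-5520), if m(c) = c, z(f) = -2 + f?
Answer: -2565841/32 ≈ -80183.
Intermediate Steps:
q = 4/4395 (q = 4/(-7 + (79 + 63)*((-2 - 8) + 41)) = 4/(-7 + 142*(-10 + 41)) = 4/(-7 + 142*31) = 4/(-7 + 4402) = 4/4395 ≈ 0.00091012)
J(b, o) = -78/b + o/32
J(q, m(-1)) - 1*(-5520) = (-78/4/4395 + (1/32)*(-1)) - 1*(-5520) = (-78*4395/4 - 1/32) + 5520 = (-171405/2 - 1/32) + 5520 = -2742481/32 + 5520 = -2565841/32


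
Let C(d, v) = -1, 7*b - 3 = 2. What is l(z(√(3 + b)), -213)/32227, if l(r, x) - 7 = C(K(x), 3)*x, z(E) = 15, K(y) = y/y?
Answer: 220/32227 ≈ 0.0068266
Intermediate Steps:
b = 5/7 (b = 3/7 + (⅐)*2 = 3/7 + 2/7 = 5/7 ≈ 0.71429)
K(y) = 1
l(r, x) = 7 - x
l(z(√(3 + b)), -213)/32227 = (7 - 1*(-213))/32227 = (7 + 213)*(1/32227) = 220*(1/32227) = 220/32227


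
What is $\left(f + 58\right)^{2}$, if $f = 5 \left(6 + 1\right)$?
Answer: $8649$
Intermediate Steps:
$f = 35$ ($f = 5 \cdot 7 = 35$)
$\left(f + 58\right)^{2} = \left(35 + 58\right)^{2} = 93^{2} = 8649$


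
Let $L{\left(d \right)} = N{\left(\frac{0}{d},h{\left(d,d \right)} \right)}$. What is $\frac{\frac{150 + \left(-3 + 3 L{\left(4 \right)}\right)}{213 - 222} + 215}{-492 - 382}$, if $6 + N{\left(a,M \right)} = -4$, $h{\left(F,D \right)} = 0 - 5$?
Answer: $- \frac{101}{437} \approx -0.23112$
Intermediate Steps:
$h{\left(F,D \right)} = -5$ ($h{\left(F,D \right)} = 0 - 5 = -5$)
$N{\left(a,M \right)} = -10$ ($N{\left(a,M \right)} = -6 - 4 = -10$)
$L{\left(d \right)} = -10$
$\frac{\frac{150 + \left(-3 + 3 L{\left(4 \right)}\right)}{213 - 222} + 215}{-492 - 382} = \frac{\frac{150 + \left(-3 + 3 \left(-10\right)\right)}{213 - 222} + 215}{-492 - 382} = \frac{\frac{150 - 33}{-9} + 215}{-874} = \left(\left(150 - 33\right) \left(- \frac{1}{9}\right) + 215\right) \left(- \frac{1}{874}\right) = \left(117 \left(- \frac{1}{9}\right) + 215\right) \left(- \frac{1}{874}\right) = \left(-13 + 215\right) \left(- \frac{1}{874}\right) = 202 \left(- \frac{1}{874}\right) = - \frac{101}{437}$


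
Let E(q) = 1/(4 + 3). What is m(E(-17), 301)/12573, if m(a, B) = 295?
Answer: 295/12573 ≈ 0.023463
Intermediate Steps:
E(q) = ⅐ (E(q) = 1/7 = ⅐)
m(E(-17), 301)/12573 = 295/12573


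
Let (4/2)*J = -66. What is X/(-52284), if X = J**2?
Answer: -363/17428 ≈ -0.020829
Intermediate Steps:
J = -33 (J = (1/2)*(-66) = -33)
X = 1089 (X = (-33)**2 = 1089)
X/(-52284) = 1089/(-52284) = 1089*(-1/52284) = -363/17428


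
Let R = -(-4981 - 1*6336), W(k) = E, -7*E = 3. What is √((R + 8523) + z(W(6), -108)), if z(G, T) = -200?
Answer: 2*√4910 ≈ 140.14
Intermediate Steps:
E = -3/7 (E = -⅐*3 = -3/7 ≈ -0.42857)
W(k) = -3/7
R = 11317 (R = -(-4981 - 6336) = -1*(-11317) = 11317)
√((R + 8523) + z(W(6), -108)) = √((11317 + 8523) - 200) = √(19840 - 200) = √19640 = 2*√4910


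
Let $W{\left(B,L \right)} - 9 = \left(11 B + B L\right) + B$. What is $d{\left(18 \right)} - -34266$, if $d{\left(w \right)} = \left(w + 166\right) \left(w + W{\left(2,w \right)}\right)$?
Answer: $50274$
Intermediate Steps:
$W{\left(B,L \right)} = 9 + 12 B + B L$ ($W{\left(B,L \right)} = 9 + \left(\left(11 B + B L\right) + B\right) = 9 + \left(12 B + B L\right) = 9 + 12 B + B L$)
$d{\left(w \right)} = \left(33 + 3 w\right) \left(166 + w\right)$ ($d{\left(w \right)} = \left(w + 166\right) \left(w + \left(9 + 12 \cdot 2 + 2 w\right)\right) = \left(166 + w\right) \left(w + \left(9 + 24 + 2 w\right)\right) = \left(166 + w\right) \left(w + \left(33 + 2 w\right)\right) = \left(166 + w\right) \left(33 + 3 w\right) = \left(33 + 3 w\right) \left(166 + w\right)$)
$d{\left(18 \right)} - -34266 = \left(5478 + 3 \cdot 18^{2} + 531 \cdot 18\right) - -34266 = \left(5478 + 3 \cdot 324 + 9558\right) + 34266 = \left(5478 + 972 + 9558\right) + 34266 = 16008 + 34266 = 50274$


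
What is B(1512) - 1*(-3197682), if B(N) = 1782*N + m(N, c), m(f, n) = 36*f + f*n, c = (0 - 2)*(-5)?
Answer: 5961618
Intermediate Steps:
c = 10 (c = -2*(-5) = 10)
B(N) = 1828*N (B(N) = 1782*N + N*(36 + 10) = 1782*N + N*46 = 1782*N + 46*N = 1828*N)
B(1512) - 1*(-3197682) = 1828*1512 - 1*(-3197682) = 2763936 + 3197682 = 5961618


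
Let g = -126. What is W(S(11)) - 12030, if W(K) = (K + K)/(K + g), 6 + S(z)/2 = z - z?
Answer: -276686/23 ≈ -12030.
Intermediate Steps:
S(z) = -12 (S(z) = -12 + 2*(z - z) = -12 + 2*0 = -12 + 0 = -12)
W(K) = 2*K/(-126 + K) (W(K) = (K + K)/(K - 126) = (2*K)/(-126 + K) = 2*K/(-126 + K))
W(S(11)) - 12030 = 2*(-12)/(-126 - 12) - 12030 = 2*(-12)/(-138) - 12030 = 2*(-12)*(-1/138) - 12030 = 4/23 - 12030 = -276686/23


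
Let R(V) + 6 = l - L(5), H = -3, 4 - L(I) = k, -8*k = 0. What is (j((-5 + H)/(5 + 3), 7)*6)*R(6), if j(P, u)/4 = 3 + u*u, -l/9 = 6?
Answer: -79872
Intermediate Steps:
k = 0 (k = -⅛*0 = 0)
L(I) = 4 (L(I) = 4 - 1*0 = 4 + 0 = 4)
l = -54 (l = -9*6 = -54)
R(V) = -64 (R(V) = -6 + (-54 - 1*4) = -6 + (-54 - 4) = -6 - 58 = -64)
j(P, u) = 12 + 4*u² (j(P, u) = 4*(3 + u*u) = 4*(3 + u²) = 12 + 4*u²)
(j((-5 + H)/(5 + 3), 7)*6)*R(6) = ((12 + 4*7²)*6)*(-64) = ((12 + 4*49)*6)*(-64) = ((12 + 196)*6)*(-64) = (208*6)*(-64) = 1248*(-64) = -79872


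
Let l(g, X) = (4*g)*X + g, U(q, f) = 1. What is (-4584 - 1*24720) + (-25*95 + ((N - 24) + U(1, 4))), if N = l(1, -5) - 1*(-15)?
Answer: -31706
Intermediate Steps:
l(g, X) = g + 4*X*g (l(g, X) = 4*X*g + g = g + 4*X*g)
N = -4 (N = 1*(1 + 4*(-5)) - 1*(-15) = 1*(1 - 20) + 15 = 1*(-19) + 15 = -19 + 15 = -4)
(-4584 - 1*24720) + (-25*95 + ((N - 24) + U(1, 4))) = (-4584 - 1*24720) + (-25*95 + ((-4 - 24) + 1)) = (-4584 - 24720) + (-2375 + (-28 + 1)) = -29304 + (-2375 - 27) = -29304 - 2402 = -31706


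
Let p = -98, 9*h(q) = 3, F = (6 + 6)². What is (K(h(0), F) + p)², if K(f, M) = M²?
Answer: 425927044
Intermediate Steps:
F = 144 (F = 12² = 144)
h(q) = ⅓ (h(q) = (⅑)*3 = ⅓)
(K(h(0), F) + p)² = (144² - 98)² = (20736 - 98)² = 20638² = 425927044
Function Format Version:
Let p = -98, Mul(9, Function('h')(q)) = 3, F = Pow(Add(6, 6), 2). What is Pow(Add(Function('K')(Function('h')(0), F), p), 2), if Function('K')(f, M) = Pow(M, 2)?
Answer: 425927044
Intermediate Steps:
F = 144 (F = Pow(12, 2) = 144)
Function('h')(q) = Rational(1, 3) (Function('h')(q) = Mul(Rational(1, 9), 3) = Rational(1, 3))
Pow(Add(Function('K')(Function('h')(0), F), p), 2) = Pow(Add(Pow(144, 2), -98), 2) = Pow(Add(20736, -98), 2) = Pow(20638, 2) = 425927044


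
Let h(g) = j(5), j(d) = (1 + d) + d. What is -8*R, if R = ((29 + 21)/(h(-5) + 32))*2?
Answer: -800/43 ≈ -18.605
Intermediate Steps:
j(d) = 1 + 2*d
h(g) = 11 (h(g) = 1 + 2*5 = 1 + 10 = 11)
R = 100/43 (R = ((29 + 21)/(11 + 32))*2 = (50/43)*2 = 100/43 ≈ 2.3256)
-8*R = -8*100/43 = -800/43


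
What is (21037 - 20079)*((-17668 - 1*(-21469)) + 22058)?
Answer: 24772922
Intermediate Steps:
(21037 - 20079)*((-17668 - 1*(-21469)) + 22058) = 958*((-17668 + 21469) + 22058) = 958*(3801 + 22058) = 958*25859 = 24772922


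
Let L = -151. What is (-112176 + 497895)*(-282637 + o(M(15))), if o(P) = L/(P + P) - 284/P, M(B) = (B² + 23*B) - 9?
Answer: -40772996859109/374 ≈ -1.0902e+11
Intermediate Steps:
M(B) = -9 + B² + 23*B
o(P) = -719/(2*P) (o(P) = -151/(P + P) - 284/P = -151*1/(2*P) - 284/P = -151/(2*P) - 284/P = -719/(2*P))
(-112176 + 497895)*(-282637 + o(M(15))) = (-112176 + 497895)*(-282637 - 719/(2*(-9 + 15² + 23*15))) = 385719*(-282637 - 719/(2*(-9 + 225 + 345))) = 385719*(-282637 - 719/2/561) = 385719*(-282637 - 719/2*1/561) = 385719*(-282637 - 719/1122) = 385719*(-317119433/1122) = -40772996859109/374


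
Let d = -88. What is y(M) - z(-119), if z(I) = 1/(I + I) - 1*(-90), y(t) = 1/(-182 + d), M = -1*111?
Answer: -1445842/16065 ≈ -90.000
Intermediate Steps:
M = -111
y(t) = -1/270 (y(t) = 1/(-182 - 88) = 1/(-270) = -1/270)
z(I) = 90 + 1/(2*I) (z(I) = 1/(2*I) + 90 = 90 + 1/(2*I))
y(M) - z(-119) = -1/270 - (90 + (½)/(-119)) = -1/270 - (90 + (½)*(-1/119)) = -1/270 - (90 - 1/238) = -1/270 - 1*21419/238 = -1/270 - 21419/238 = -1445842/16065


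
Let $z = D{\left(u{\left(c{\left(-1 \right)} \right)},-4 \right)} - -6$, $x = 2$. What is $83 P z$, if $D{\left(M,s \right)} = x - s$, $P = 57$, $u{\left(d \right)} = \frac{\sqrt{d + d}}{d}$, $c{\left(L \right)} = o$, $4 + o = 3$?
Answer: $56772$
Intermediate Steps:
$o = -1$ ($o = -4 + 3 = -1$)
$c{\left(L \right)} = -1$
$u{\left(d \right)} = \frac{\sqrt{2}}{\sqrt{d}}$ ($u{\left(d \right)} = \frac{\sqrt{2 d}}{d} = \frac{\sqrt{2} \sqrt{d}}{d} = \frac{\sqrt{2}}{\sqrt{d}}$)
$D{\left(M,s \right)} = 2 - s$
$z = 12$ ($z = \left(2 - -4\right) - -6 = \left(2 + 4\right) + 6 = 6 + 6 = 12$)
$83 P z = 83 \cdot 57 \cdot 12 = 4731 \cdot 12 = 56772$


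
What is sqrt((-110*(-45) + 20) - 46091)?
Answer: 3*I*sqrt(4569) ≈ 202.78*I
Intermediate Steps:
sqrt((-110*(-45) + 20) - 46091) = sqrt((4950 + 20) - 46091) = sqrt(4970 - 46091) = sqrt(-41121) = 3*I*sqrt(4569)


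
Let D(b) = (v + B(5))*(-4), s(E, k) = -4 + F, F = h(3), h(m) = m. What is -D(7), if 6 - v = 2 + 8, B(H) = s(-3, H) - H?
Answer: -40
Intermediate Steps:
F = 3
s(E, k) = -1 (s(E, k) = -4 + 3 = -1)
B(H) = -1 - H
v = -4 (v = 6 - (2 + 8) = 6 - 1*10 = 6 - 10 = -4)
D(b) = 40 (D(b) = (-4 + (-1 - 1*5))*(-4) = (-4 + (-1 - 5))*(-4) = (-4 - 6)*(-4) = -10*(-4) = 40)
-D(7) = -1*40 = -40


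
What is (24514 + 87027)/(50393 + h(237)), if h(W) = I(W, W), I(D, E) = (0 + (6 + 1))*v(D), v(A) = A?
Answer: 111541/52052 ≈ 2.1429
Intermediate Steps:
I(D, E) = 7*D (I(D, E) = (0 + (6 + 1))*D = (0 + 7)*D = 7*D)
h(W) = 7*W
(24514 + 87027)/(50393 + h(237)) = (24514 + 87027)/(50393 + 7*237) = 111541/(50393 + 1659) = 111541/52052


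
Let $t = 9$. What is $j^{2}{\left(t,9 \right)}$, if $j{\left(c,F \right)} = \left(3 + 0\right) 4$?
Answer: $144$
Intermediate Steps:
$j{\left(c,F \right)} = 12$ ($j{\left(c,F \right)} = 3 \cdot 4 = 12$)
$j^{2}{\left(t,9 \right)} = 12^{2} = 144$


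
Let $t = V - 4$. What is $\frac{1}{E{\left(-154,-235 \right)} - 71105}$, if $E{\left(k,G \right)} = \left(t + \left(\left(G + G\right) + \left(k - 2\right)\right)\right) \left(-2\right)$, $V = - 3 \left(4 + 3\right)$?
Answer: $- \frac{1}{69803} \approx -1.4326 \cdot 10^{-5}$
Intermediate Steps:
$V = -21$ ($V = \left(-3\right) 7 = -21$)
$t = -25$ ($t = -21 - 4 = -25$)
$E{\left(k,G \right)} = 54 - 4 G - 2 k$ ($E{\left(k,G \right)} = \left(-25 + \left(\left(G + G\right) + \left(k - 2\right)\right)\right) \left(-2\right) = \left(-25 + \left(2 G + \left(-2 + k\right)\right)\right) \left(-2\right) = \left(-25 + \left(-2 + k + 2 G\right)\right) \left(-2\right) = \left(-27 + k + 2 G\right) \left(-2\right) = 54 - 4 G - 2 k$)
$\frac{1}{E{\left(-154,-235 \right)} - 71105} = \frac{1}{\left(54 - -940 - -308\right) - 71105} = \frac{1}{\left(54 + 940 + 308\right) - 71105} = \frac{1}{1302 - 71105} = \frac{1}{-69803} = - \frac{1}{69803}$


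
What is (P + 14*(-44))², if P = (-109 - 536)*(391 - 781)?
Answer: 62967872356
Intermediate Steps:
P = 251550 (P = -645*(-390) = 251550)
(P + 14*(-44))² = (251550 + 14*(-44))² = (251550 - 616)² = 250934² = 62967872356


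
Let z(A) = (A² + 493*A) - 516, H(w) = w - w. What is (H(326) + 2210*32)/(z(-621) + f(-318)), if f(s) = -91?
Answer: 70720/78881 ≈ 0.89654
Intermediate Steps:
H(w) = 0
z(A) = -516 + A² + 493*A
(H(326) + 2210*32)/(z(-621) + f(-318)) = (0 + 2210*32)/((-516 + (-621)² + 493*(-621)) - 91) = (0 + 70720)/((-516 + 385641 - 306153) - 91) = 70720/(78972 - 91) = 70720/78881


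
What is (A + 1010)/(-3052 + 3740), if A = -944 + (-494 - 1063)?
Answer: -1491/688 ≈ -2.1672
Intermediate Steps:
A = -2501 (A = -944 - 1557 = -2501)
(A + 1010)/(-3052 + 3740) = (-2501 + 1010)/(-3052 + 3740) = -1491/688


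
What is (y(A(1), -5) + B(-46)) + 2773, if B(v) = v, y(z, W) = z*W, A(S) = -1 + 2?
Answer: 2722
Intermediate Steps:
A(S) = 1
y(z, W) = W*z
(y(A(1), -5) + B(-46)) + 2773 = (-5*1 - 46) + 2773 = (-5 - 46) + 2773 = -51 + 2773 = 2722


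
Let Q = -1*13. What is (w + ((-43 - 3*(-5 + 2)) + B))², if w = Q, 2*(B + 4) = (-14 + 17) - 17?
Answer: 3364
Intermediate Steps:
B = -11 (B = -4 + ((-14 + 17) - 17)/2 = -4 + (3 - 17)/2 = -4 + (½)*(-14) = -4 - 7 = -11)
Q = -13
w = -13
(w + ((-43 - 3*(-5 + 2)) + B))² = (-13 + ((-43 - 3*(-5 + 2)) - 11))² = (-13 + ((-43 - 3*(-3)) - 11))² = (-13 + ((-43 + 9) - 11))² = (-13 + (-34 - 11))² = (-13 - 45)² = (-58)² = 3364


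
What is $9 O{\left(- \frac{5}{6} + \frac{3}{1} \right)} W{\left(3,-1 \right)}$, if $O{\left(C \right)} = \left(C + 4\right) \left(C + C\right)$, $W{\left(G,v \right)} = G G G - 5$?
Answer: $5291$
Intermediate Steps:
$W{\left(G,v \right)} = -5 + G^{3}$ ($W{\left(G,v \right)} = G^{2} G - 5 = G^{3} - 5 = -5 + G^{3}$)
$O{\left(C \right)} = 2 C \left(4 + C\right)$ ($O{\left(C \right)} = \left(4 + C\right) 2 C = 2 C \left(4 + C\right)$)
$9 O{\left(- \frac{5}{6} + \frac{3}{1} \right)} W{\left(3,-1 \right)} = 9 \cdot 2 \left(- \frac{5}{6} + \frac{3}{1}\right) \left(4 + \left(- \frac{5}{6} + \frac{3}{1}\right)\right) \left(-5 + 3^{3}\right) = 9 \cdot 2 \left(\left(-5\right) \frac{1}{6} + 3 \cdot 1\right) \left(4 + \left(\left(-5\right) \frac{1}{6} + 3 \cdot 1\right)\right) \left(-5 + 27\right) = 9 \cdot 2 \left(- \frac{5}{6} + 3\right) \left(4 + \left(- \frac{5}{6} + 3\right)\right) 22 = 9 \cdot 2 \cdot \frac{13}{6} \left(4 + \frac{13}{6}\right) 22 = 9 \cdot 2 \cdot \frac{13}{6} \cdot \frac{37}{6} \cdot 22 = 9 \cdot \frac{481}{18} \cdot 22 = \frac{481}{2} \cdot 22 = 5291$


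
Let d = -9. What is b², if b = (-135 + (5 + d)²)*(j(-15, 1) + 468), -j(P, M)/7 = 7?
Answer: 2486119321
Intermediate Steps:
j(P, M) = -49 (j(P, M) = -7*7 = -49)
b = -49861 (b = (-135 + (5 - 9)²)*(-49 + 468) = (-135 + (-4)²)*419 = (-135 + 16)*419 = -119*419 = -49861)
b² = (-49861)² = 2486119321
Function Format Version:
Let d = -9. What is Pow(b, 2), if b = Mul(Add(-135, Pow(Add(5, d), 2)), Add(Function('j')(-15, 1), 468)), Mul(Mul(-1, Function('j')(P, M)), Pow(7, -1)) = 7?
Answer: 2486119321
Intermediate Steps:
Function('j')(P, M) = -49 (Function('j')(P, M) = Mul(-7, 7) = -49)
b = -49861 (b = Mul(Add(-135, Pow(Add(5, -9), 2)), Add(-49, 468)) = Mul(Add(-135, Pow(-4, 2)), 419) = Mul(Add(-135, 16), 419) = Mul(-119, 419) = -49861)
Pow(b, 2) = Pow(-49861, 2) = 2486119321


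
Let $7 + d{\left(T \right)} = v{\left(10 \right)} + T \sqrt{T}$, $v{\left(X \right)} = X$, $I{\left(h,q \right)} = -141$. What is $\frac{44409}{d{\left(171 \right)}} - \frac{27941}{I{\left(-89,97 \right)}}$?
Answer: $\frac{15521317675}{78336498} + \frac{2531313 \sqrt{19}}{555578} \approx 218.0$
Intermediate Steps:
$d{\left(T \right)} = 3 + T^{\frac{3}{2}}$ ($d{\left(T \right)} = -7 + \left(10 + T \sqrt{T}\right) = -7 + \left(10 + T^{\frac{3}{2}}\right) = 3 + T^{\frac{3}{2}}$)
$\frac{44409}{d{\left(171 \right)}} - \frac{27941}{I{\left(-89,97 \right)}} = \frac{44409}{3 + 171^{\frac{3}{2}}} - \frac{27941}{-141} = \frac{44409}{3 + 513 \sqrt{19}} - - \frac{27941}{141} = \frac{44409}{3 + 513 \sqrt{19}} + \frac{27941}{141} = \frac{27941}{141} + \frac{44409}{3 + 513 \sqrt{19}}$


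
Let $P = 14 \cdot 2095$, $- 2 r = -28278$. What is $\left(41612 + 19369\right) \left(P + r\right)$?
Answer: $2650783089$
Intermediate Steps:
$r = 14139$ ($r = \left(- \frac{1}{2}\right) \left(-28278\right) = 14139$)
$P = 29330$
$\left(41612 + 19369\right) \left(P + r\right) = \left(41612 + 19369\right) \left(29330 + 14139\right) = 60981 \cdot 43469 = 2650783089$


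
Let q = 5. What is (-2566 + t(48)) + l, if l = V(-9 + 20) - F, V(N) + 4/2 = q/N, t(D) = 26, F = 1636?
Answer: -45953/11 ≈ -4177.5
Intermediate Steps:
V(N) = -2 + 5/N
l = -18013/11 (l = (-2 + 5/(-9 + 20)) - 1*1636 = (-2 + 5/11) - 1636 = -17/11 - 1636 = -18013/11 ≈ -1637.5)
(-2566 + t(48)) + l = (-2566 + 26) - 18013/11 = -2540 - 18013/11 = -45953/11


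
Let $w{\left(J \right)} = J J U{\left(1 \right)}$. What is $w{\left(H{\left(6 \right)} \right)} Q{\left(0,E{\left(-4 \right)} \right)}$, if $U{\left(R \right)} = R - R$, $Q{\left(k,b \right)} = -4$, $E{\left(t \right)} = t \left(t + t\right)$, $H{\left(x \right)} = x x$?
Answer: $0$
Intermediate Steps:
$H{\left(x \right)} = x^{2}$
$E{\left(t \right)} = 2 t^{2}$ ($E{\left(t \right)} = t 2 t = 2 t^{2}$)
$U{\left(R \right)} = 0$
$w{\left(J \right)} = 0$ ($w{\left(J \right)} = J J 0 = J^{2} \cdot 0 = 0$)
$w{\left(H{\left(6 \right)} \right)} Q{\left(0,E{\left(-4 \right)} \right)} = 0 \left(-4\right) = 0$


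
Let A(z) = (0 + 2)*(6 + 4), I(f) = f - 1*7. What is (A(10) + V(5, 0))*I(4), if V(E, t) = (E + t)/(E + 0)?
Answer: -63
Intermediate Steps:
I(f) = -7 + f (I(f) = f - 7 = -7 + f)
A(z) = 20 (A(z) = 2*10 = 20)
V(E, t) = (E + t)/E
(A(10) + V(5, 0))*I(4) = (20 + (5 + 0)/5)*(-7 + 4) = (20 + (⅕)*5)*(-3) = (20 + 1)*(-3) = 21*(-3) = -63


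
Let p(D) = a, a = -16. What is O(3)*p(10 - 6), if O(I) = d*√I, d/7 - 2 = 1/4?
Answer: -252*√3 ≈ -436.48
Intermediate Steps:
d = 63/4 (d = 14 + 7/4 = 63/4 ≈ 15.750)
p(D) = -16
O(I) = 63*√I/4
O(3)*p(10 - 6) = (63*√3/4)*(-16) = -252*√3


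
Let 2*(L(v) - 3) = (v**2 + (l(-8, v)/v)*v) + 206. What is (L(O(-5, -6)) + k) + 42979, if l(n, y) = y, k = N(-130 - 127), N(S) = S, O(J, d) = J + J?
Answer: 42873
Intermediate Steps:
O(J, d) = 2*J
k = -257 (k = -130 - 127 = -257)
L(v) = 106 + v/2 + v**2/2 (L(v) = 3 + ((v**2 + (v/v)*v) + 206)/2 = 3 + ((v**2 + 1*v) + 206)/2 = 3 + ((v**2 + v) + 206)/2 = 3 + ((v + v**2) + 206)/2 = 3 + (206 + v + v**2)/2 = 3 + (103 + v/2 + v**2/2) = 106 + v/2 + v**2/2)
(L(O(-5, -6)) + k) + 42979 = ((106 + (2*(-5))/2 + (2*(-5))**2/2) - 257) + 42979 = ((106 + (1/2)*(-10) + (1/2)*(-10)**2) - 257) + 42979 = ((106 - 5 + (1/2)*100) - 257) + 42979 = ((106 - 5 + 50) - 257) + 42979 = (151 - 257) + 42979 = -106 + 42979 = 42873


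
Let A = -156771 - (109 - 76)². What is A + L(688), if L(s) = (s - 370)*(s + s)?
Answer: 279708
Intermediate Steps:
L(s) = 2*s*(-370 + s) (L(s) = (-370 + s)*(2*s) = 2*s*(-370 + s))
A = -157860 (A = -156771 - 1*33² = -156771 - 1*1089 = -156771 - 1089 = -157860)
A + L(688) = -157860 + 2*688*(-370 + 688) = -157860 + 2*688*318 = -157860 + 437568 = 279708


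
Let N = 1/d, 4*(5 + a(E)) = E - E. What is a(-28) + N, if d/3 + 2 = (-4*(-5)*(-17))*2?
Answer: -10231/2046 ≈ -5.0005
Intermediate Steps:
a(E) = -5 (a(E) = -5 + (E - E)/4 = -5 + (¼)*0 = -5 + 0 = -5)
d = -2046 (d = -6 + 3*((-4*(-5)*(-17))*2) = -6 + 3*((20*(-17))*2) = -6 + 3*(-340*2) = -6 + 3*(-680) = -6 - 2040 = -2046)
N = -1/2046 (N = 1/(-2046) = -1/2046 ≈ -0.00048876)
a(-28) + N = -5 - 1/2046 = -10231/2046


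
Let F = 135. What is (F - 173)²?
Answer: 1444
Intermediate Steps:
(F - 173)² = (135 - 173)² = (-38)² = 1444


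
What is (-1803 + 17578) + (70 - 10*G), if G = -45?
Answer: 16295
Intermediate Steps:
(-1803 + 17578) + (70 - 10*G) = (-1803 + 17578) + (70 - 10*(-45)) = 15775 + (70 + 450) = 15775 + 520 = 16295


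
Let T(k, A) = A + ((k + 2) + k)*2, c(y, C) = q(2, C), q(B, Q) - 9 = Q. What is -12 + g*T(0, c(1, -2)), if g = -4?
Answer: -56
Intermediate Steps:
q(B, Q) = 9 + Q
c(y, C) = 9 + C
T(k, A) = 4 + A + 4*k (T(k, A) = A + ((2 + k) + k)*2 = A + (2 + 2*k)*2 = A + (4 + 4*k) = 4 + A + 4*k)
-12 + g*T(0, c(1, -2)) = -12 - 4*(4 + (9 - 2) + 4*0) = -12 - 4*(4 + 7 + 0) = -12 - 4*11 = -12 - 44 = -56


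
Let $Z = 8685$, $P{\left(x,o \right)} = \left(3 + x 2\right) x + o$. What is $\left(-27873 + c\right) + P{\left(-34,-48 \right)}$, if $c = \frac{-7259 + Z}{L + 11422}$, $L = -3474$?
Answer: $- \frac{102174801}{3974} \approx -25711.0$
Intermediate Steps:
$P{\left(x,o \right)} = o + x \left(3 + 2 x\right)$ ($P{\left(x,o \right)} = \left(3 + 2 x\right) x + o = x \left(3 + 2 x\right) + o = o + x \left(3 + 2 x\right)$)
$c = \frac{713}{3974}$ ($c = \frac{-7259 + 8685}{-3474 + 11422} = \frac{1426}{7948} = 1426 \cdot \frac{1}{7948} = \frac{713}{3974} \approx 0.17942$)
$\left(-27873 + c\right) + P{\left(-34,-48 \right)} = \left(-27873 + \frac{713}{3974}\right) + \left(-48 + 2 \left(-34\right)^{2} + 3 \left(-34\right)\right) = - \frac{110766589}{3974} - -2162 = - \frac{110766589}{3974} + 2162 = - \frac{102174801}{3974}$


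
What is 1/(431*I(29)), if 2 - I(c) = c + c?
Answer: -1/24136 ≈ -4.1432e-5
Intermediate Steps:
I(c) = 2 - 2*c (I(c) = 2 - (c + c) = 2 - 2*c)
1/(431*I(29)) = 1/(431*(2 - 2*29)) = 1/(431*(2 - 58)) = (1/431)/(-56) = (1/431)*(-1/56) = -1/24136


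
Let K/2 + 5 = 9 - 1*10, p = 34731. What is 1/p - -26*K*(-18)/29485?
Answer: 195078781/1024043535 ≈ 0.19050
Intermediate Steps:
K = -12 (K = -10 + 2*(9 - 1*10) = -10 + 2*(9 - 10) = -10 + 2*(-1) = -10 - 2 = -12)
1/p - -26*K*(-18)/29485 = 1/34731 - -26*(-12)*(-18)/29485 = 1/34731 - 312*(-18)/29485 = 1/34731 - (-5616)/29485 = 1/34731 - 1*(-5616/29485) = 1/34731 + 5616/29485 = 195078781/1024043535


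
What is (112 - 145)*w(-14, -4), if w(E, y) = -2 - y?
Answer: -66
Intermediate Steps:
(112 - 145)*w(-14, -4) = (112 - 145)*(-2 - 1*(-4)) = -33*(-2 + 4) = -33*2 = -66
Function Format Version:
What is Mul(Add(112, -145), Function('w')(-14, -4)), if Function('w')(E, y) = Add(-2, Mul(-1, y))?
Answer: -66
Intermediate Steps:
Mul(Add(112, -145), Function('w')(-14, -4)) = Mul(Add(112, -145), Add(-2, Mul(-1, -4))) = Mul(-33, Add(-2, 4)) = Mul(-33, 2) = -66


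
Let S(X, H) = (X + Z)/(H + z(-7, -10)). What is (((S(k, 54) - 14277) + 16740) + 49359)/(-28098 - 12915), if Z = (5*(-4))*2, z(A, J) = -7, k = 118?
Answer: -811904/642537 ≈ -1.2636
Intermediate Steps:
Z = -40 (Z = -20*2 = -40)
S(X, H) = (-40 + X)/(-7 + H) (S(X, H) = (X - 40)/(H - 7) = (-40 + X)/(-7 + H))
(((S(k, 54) - 14277) + 16740) + 49359)/(-28098 - 12915) = ((((-40 + 118)/(-7 + 54) - 14277) + 16740) + 49359)/(-28098 - 12915) = (((78/47 - 14277) + 16740) + 49359)/(-41013) = ((((1/47)*78 - 14277) + 16740) + 49359)*(-1/41013) = (((78/47 - 14277) + 16740) + 49359)*(-1/41013) = ((-670941/47 + 16740) + 49359)*(-1/41013) = (115839/47 + 49359)*(-1/41013) = (2435712/47)*(-1/41013) = -811904/642537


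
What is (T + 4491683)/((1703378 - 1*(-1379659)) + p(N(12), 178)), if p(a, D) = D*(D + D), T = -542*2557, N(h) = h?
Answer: 3105789/3146405 ≈ 0.98709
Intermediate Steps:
T = -1385894
p(a, D) = 2*D**2 (p(a, D) = D*(2*D) = 2*D**2)
(T + 4491683)/((1703378 - 1*(-1379659)) + p(N(12), 178)) = (-1385894 + 4491683)/((1703378 - 1*(-1379659)) + 2*178**2) = 3105789/((1703378 + 1379659) + 2*31684) = 3105789/(3083037 + 63368) = 3105789/3146405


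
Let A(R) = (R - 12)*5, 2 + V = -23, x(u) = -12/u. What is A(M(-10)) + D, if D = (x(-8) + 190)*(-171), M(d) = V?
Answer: -65863/2 ≈ -32932.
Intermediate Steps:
V = -25 (V = -2 - 23 = -25)
M(d) = -25
D = -65493/2 (D = (-12/(-8) + 190)*(-171) = (-12*(-⅛) + 190)*(-171) = (3/2 + 190)*(-171) = (383/2)*(-171) = -65493/2 ≈ -32747.)
A(R) = -60 + 5*R (A(R) = (-12 + R)*5 = -60 + 5*R)
A(M(-10)) + D = (-60 + 5*(-25)) - 65493/2 = (-60 - 125) - 65493/2 = -185 - 65493/2 = -65863/2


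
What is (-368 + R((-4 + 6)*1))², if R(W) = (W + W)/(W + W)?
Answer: 134689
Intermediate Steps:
R(W) = 1 (R(W) = (2*W)/((2*W)) = (2*W)*(1/(2*W)) = 1)
(-368 + R((-4 + 6)*1))² = (-368 + 1)² = (-367)² = 134689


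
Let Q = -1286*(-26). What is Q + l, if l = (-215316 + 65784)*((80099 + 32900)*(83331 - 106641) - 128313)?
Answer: 393887475302032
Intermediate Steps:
l = 393887475268596 (l = -149532*(112999*(-23310) - 128313) = -149532*(-2634006690 - 128313) = -149532*(-2634135003) = 393887475268596)
Q = 33436
Q + l = 33436 + 393887475268596 = 393887475302032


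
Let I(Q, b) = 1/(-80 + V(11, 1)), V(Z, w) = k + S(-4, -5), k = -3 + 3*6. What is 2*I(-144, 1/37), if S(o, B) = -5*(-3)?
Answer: -1/25 ≈ -0.040000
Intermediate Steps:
S(o, B) = 15
k = 15 (k = -3 + 18 = 15)
V(Z, w) = 30 (V(Z, w) = 15 + 15 = 30)
I(Q, b) = -1/50 (I(Q, b) = 1/(-80 + 30) = 1/(-50) = -1/50)
2*I(-144, 1/37) = 2*(-1/50) = -1/25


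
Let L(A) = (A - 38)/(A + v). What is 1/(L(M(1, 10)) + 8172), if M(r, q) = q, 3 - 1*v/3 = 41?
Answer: 26/212479 ≈ 0.00012237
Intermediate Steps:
v = -114 (v = 9 - 3*41 = 9 - 123 = -114)
L(A) = (-38 + A)/(-114 + A) (L(A) = (A - 38)/(A - 114) = (-38 + A)/(-114 + A))
1/(L(M(1, 10)) + 8172) = 1/((-38 + 10)/(-114 + 10) + 8172) = 1/(-28/(-104) + 8172) = 1/(-1/104*(-28) + 8172) = 1/(7/26 + 8172) = 1/(212479/26) = 26/212479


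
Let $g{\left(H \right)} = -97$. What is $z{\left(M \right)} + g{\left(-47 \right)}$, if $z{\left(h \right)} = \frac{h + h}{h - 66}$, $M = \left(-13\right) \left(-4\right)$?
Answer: $- \frac{731}{7} \approx -104.43$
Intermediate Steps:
$M = 52$
$z{\left(h \right)} = \frac{2 h}{-66 + h}$
$z{\left(M \right)} + g{\left(-47 \right)} = 2 \cdot 52 \frac{1}{-66 + 52} - 97 = 2 \cdot 52 \frac{1}{-14} - 97 = 2 \cdot 52 \left(- \frac{1}{14}\right) - 97 = - \frac{52}{7} - 97 = - \frac{731}{7}$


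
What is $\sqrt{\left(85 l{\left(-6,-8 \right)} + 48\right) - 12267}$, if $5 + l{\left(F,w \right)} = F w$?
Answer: $2 i \sqrt{2141} \approx 92.542 i$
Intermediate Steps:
$l{\left(F,w \right)} = -5 + F w$
$\sqrt{\left(85 l{\left(-6,-8 \right)} + 48\right) - 12267} = \sqrt{\left(85 \left(-5 - -48\right) + 48\right) - 12267} = \sqrt{\left(85 \left(-5 + 48\right) + 48\right) - 12267} = \sqrt{\left(85 \cdot 43 + 48\right) - 12267} = \sqrt{\left(3655 + 48\right) - 12267} = \sqrt{3703 - 12267} = \sqrt{-8564} = 2 i \sqrt{2141}$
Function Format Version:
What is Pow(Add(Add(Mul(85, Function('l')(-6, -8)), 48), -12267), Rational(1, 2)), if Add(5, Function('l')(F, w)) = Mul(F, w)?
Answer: Mul(2, I, Pow(2141, Rational(1, 2))) ≈ Mul(92.542, I)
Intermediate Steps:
Function('l')(F, w) = Add(-5, Mul(F, w))
Pow(Add(Add(Mul(85, Function('l')(-6, -8)), 48), -12267), Rational(1, 2)) = Pow(Add(Add(Mul(85, Add(-5, Mul(-6, -8))), 48), -12267), Rational(1, 2)) = Pow(Add(Add(Mul(85, Add(-5, 48)), 48), -12267), Rational(1, 2)) = Pow(Add(Add(Mul(85, 43), 48), -12267), Rational(1, 2)) = Pow(Add(Add(3655, 48), -12267), Rational(1, 2)) = Pow(Add(3703, -12267), Rational(1, 2)) = Pow(-8564, Rational(1, 2)) = Mul(2, I, Pow(2141, Rational(1, 2)))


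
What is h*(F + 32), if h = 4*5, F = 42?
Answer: 1480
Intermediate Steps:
h = 20
h*(F + 32) = 20*(42 + 32) = 20*74 = 1480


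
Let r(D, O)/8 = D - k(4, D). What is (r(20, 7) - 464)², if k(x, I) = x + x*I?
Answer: 952576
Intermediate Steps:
k(x, I) = x + I*x
r(D, O) = -32 - 24*D (r(D, O) = 8*(D - 4*(1 + D)) = 8*(D - (4 + 4*D)) = 8*(D + (-4 - 4*D)) = 8*(-4 - 3*D) = -32 - 24*D)
(r(20, 7) - 464)² = ((-32 - 24*20) - 464)² = ((-32 - 480) - 464)² = (-512 - 464)² = (-976)² = 952576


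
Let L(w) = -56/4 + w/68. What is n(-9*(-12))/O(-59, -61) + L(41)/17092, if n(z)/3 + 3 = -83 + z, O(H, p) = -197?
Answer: -76888363/228964432 ≈ -0.33581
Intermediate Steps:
L(w) = -14 + w/68 (L(w) = -56*¼ + w*(1/68) = -14 + w/68)
n(z) = -258 + 3*z (n(z) = -9 + 3*(-83 + z) = -9 + (-249 + 3*z) = -258 + 3*z)
n(-9*(-12))/O(-59, -61) + L(41)/17092 = (-258 + 3*(-9*(-12)))/(-197) + (-14 + (1/68)*41)/17092 = (-258 + 3*108)*(-1/197) + (-14 + 41/68)*(1/17092) = (-258 + 324)*(-1/197) - 911/68*1/17092 = 66*(-1/197) - 911/1162256 = -66/197 - 911/1162256 = -76888363/228964432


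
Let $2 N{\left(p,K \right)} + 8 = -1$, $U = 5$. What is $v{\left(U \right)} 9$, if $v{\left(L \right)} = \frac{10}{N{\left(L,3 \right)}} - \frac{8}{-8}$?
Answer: $-11$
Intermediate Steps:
$N{\left(p,K \right)} = - \frac{9}{2}$ ($N{\left(p,K \right)} = -4 + \frac{1}{2} \left(-1\right) = -4 - \frac{1}{2} = - \frac{9}{2}$)
$v{\left(L \right)} = - \frac{11}{9}$ ($v{\left(L \right)} = \frac{10}{- \frac{9}{2}} - \frac{8}{-8} = 10 \left(- \frac{2}{9}\right) - -1 = - \frac{20}{9} + 1 = - \frac{11}{9}$)
$v{\left(U \right)} 9 = \left(- \frac{11}{9}\right) 9 = -11$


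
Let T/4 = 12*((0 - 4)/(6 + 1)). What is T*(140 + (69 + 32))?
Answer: -46272/7 ≈ -6610.3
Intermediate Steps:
T = -192/7 (T = 4*(12*((0 - 4)/(6 + 1))) = 4*(12*(-4/7)) = 4*(-48/7) = -192/7 ≈ -27.429)
T*(140 + (69 + 32)) = -192*(140 + (69 + 32))/7 = -192*(140 + 101)/7 = -192/7*241 = -46272/7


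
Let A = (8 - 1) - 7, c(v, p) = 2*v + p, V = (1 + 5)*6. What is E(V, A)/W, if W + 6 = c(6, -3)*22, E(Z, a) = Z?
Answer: 3/16 ≈ 0.18750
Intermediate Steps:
V = 36 (V = 6*6 = 36)
c(v, p) = p + 2*v
A = 0 (A = 7 - 7 = 0)
W = 192 (W = -6 + (-3 + 2*6)*22 = -6 + (-3 + 12)*22 = -6 + 9*22 = -6 + 198 = 192)
E(V, A)/W = 36/192 = 36*(1/192) = 3/16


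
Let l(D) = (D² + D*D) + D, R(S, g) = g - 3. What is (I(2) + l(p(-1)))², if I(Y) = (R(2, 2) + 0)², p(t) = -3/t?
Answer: 484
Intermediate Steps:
R(S, g) = -3 + g
l(D) = D + 2*D² (l(D) = (D² + D²) + D = 2*D² + D = D + 2*D²)
I(Y) = 1 (I(Y) = ((-3 + 2) + 0)² = (-1 + 0)² = (-1)² = 1)
(I(2) + l(p(-1)))² = (1 + (-3/(-1))*(1 + 2*(-3/(-1))))² = (1 + (-3*(-1))*(1 + 2*(-3*(-1))))² = (1 + 3*(1 + 2*3))² = (1 + 3*(1 + 6))² = (1 + 3*7)² = (1 + 21)² = 22² = 484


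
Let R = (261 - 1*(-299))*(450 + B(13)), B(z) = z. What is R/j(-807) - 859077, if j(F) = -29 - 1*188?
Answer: -26668427/31 ≈ -8.6027e+5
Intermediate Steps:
j(F) = -217 (j(F) = -29 - 188 = -217)
R = 259280 (R = (261 - 1*(-299))*(450 + 13) = (261 + 299)*463 = 560*463 = 259280)
R/j(-807) - 859077 = 259280/(-217) - 859077 = 259280*(-1/217) - 859077 = -37040/31 - 859077 = -26668427/31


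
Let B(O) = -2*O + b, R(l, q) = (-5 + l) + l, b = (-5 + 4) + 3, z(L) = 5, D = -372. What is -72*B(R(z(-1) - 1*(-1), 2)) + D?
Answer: 492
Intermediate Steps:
b = 2 (b = -1 + 3 = 2)
R(l, q) = -5 + 2*l
B(O) = 2 - 2*O (B(O) = -2*O + 2 = 2 - 2*O)
-72*B(R(z(-1) - 1*(-1), 2)) + D = -72*(2 - 2*(-5 + 2*(5 - 1*(-1)))) - 372 = -72*(2 - 2*(-5 + 2*(5 + 1))) - 372 = -72*(2 - 2*(-5 + 2*6)) - 372 = -72*(2 - 2*(-5 + 12)) - 372 = -72*(2 - 2*7) - 372 = -72*(2 - 14) - 372 = -72*(-12) - 372 = 864 - 372 = 492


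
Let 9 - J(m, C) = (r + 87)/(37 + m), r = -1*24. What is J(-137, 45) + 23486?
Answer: 2349563/100 ≈ 23496.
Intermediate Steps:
r = -24
J(m, C) = 9 - 63/(37 + m) (J(m, C) = 9 - (-24 + 87)/(37 + m) = 9 - 63/(37 + m))
J(-137, 45) + 23486 = 9*(30 - 137)/(37 - 137) + 23486 = 9*(-107)/(-100) + 23486 = 9*(-1/100)*(-107) + 23486 = 963/100 + 23486 = 2349563/100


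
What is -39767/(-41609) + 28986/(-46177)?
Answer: 630242285/1921378793 ≈ 0.32802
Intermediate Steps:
-39767/(-41609) + 28986/(-46177) = -39767*(-1/41609) + 28986*(-1/46177) = 39767/41609 - 28986/46177 = 630242285/1921378793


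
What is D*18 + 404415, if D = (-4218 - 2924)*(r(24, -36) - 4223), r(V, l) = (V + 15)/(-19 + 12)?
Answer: 3808088505/7 ≈ 5.4401e+8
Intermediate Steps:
r(V, l) = -15/7 - V/7 (r(V, l) = (15 + V)/(-7) = (15 + V)*(-⅐) = -15/7 - V/7)
D = 211403200/7 (D = (-4218 - 2924)*((-15/7 - ⅐*24) - 4223) = -7142*((-15/7 - 24/7) - 4223) = -7142*(-39/7 - 4223) = -7142*(-29600/7) = 211403200/7 ≈ 3.0200e+7)
D*18 + 404415 = (211403200/7)*18 + 404415 = 3805257600/7 + 404415 = 3808088505/7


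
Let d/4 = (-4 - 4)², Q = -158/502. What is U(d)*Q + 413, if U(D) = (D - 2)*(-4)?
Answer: 183927/251 ≈ 732.78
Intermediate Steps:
Q = -79/251 (Q = -158*1/502 = -79/251 ≈ -0.31474)
d = 256 (d = 4*(-4 - 4)² = 4*(-8)² = 4*64 = 256)
U(D) = 8 - 4*D (U(D) = (-2 + D)*(-4) = 8 - 4*D)
U(d)*Q + 413 = (8 - 4*256)*(-79/251) + 413 = (8 - 1024)*(-79/251) + 413 = -1016*(-79/251) + 413 = 80264/251 + 413 = 183927/251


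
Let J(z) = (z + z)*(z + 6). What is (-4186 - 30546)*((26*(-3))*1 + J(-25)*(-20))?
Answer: 662617096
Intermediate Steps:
J(z) = 2*z*(6 + z) (J(z) = (2*z)*(6 + z) = 2*z*(6 + z))
(-4186 - 30546)*((26*(-3))*1 + J(-25)*(-20)) = (-4186 - 30546)*((26*(-3))*1 + (2*(-25)*(6 - 25))*(-20)) = -34732*(-78*1 + (2*(-25)*(-19))*(-20)) = -34732*(-78 + 950*(-20)) = -34732*(-78 - 19000) = -34732*(-19078) = 662617096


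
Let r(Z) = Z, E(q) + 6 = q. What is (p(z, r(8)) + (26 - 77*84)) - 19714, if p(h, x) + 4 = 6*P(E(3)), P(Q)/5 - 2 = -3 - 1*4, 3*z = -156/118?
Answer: -26310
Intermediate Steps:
E(q) = -6 + q
z = -26/59 (z = (-156/118)/3 = (-156*1/118)/3 = (1/3)*(-78/59) = -26/59 ≈ -0.44068)
P(Q) = -25 (P(Q) = 10 + 5*(-3 - 1*4) = 10 + 5*(-3 - 4) = 10 + 5*(-7) = 10 - 35 = -25)
p(h, x) = -154 (p(h, x) = -4 + 6*(-25) = -4 - 150 = -154)
(p(z, r(8)) + (26 - 77*84)) - 19714 = (-154 + (26 - 77*84)) - 19714 = (-154 + (26 - 6468)) - 19714 = (-154 - 6442) - 19714 = -6596 - 19714 = -26310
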